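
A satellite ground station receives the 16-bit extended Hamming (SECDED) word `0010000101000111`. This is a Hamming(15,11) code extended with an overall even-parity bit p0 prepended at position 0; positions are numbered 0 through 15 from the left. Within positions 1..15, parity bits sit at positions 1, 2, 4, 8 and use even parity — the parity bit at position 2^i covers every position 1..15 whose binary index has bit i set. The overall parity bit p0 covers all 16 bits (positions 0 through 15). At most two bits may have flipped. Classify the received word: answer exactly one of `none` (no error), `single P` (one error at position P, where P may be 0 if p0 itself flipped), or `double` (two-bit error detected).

s1: b1⊕b3⊕b5⊕b7⊕b9⊕b11⊕b13⊕b15 = 0⊕0⊕0⊕1⊕1⊕0⊕1⊕1 = 0
s2: b2⊕b3⊕b6⊕b7⊕b10⊕b11⊕b14⊕b15 = 1⊕0⊕0⊕1⊕0⊕0⊕1⊕1 = 0
s4: b4⊕b5⊕b6⊕b7⊕b12⊕b13⊕b14⊕b15 = 0⊕0⊕0⊕1⊕0⊕1⊕1⊕1 = 0
s8: b8⊕b9⊕b10⊕b11⊕b12⊕b13⊕b14⊕b15 = 0⊕1⊕0⊕0⊕0⊕1⊕1⊕1 = 0
Syndrome (s8...s1) = 0000 → position 0 (no error).
Overall parity (XOR of all 16 bits, including p0): 0⊕0⊕1⊕0⊕0⊕0⊕0⊕1⊕0⊕1⊕0⊕0⊕0⊕1⊕1⊕1 = 0
Overall=0, syndrome position=0 → no error.

none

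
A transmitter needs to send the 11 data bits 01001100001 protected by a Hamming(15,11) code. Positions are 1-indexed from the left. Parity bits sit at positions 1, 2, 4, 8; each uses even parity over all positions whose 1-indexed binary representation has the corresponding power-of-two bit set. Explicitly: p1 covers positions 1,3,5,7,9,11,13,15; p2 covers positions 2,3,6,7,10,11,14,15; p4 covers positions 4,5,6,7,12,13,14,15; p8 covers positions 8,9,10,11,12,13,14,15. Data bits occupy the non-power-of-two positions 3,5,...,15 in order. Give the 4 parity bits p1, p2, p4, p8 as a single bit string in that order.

1001

Place data bits at non-power-of-two positions: b3=0, b5=1, b6=0, b7=0, b9=1, b10=1, b11=0, b12=0, b13=0, b14=0, b15=1.
p1 = XOR of data positions {3,5,7,9,11,13,15} = 0⊕1⊕0⊕1⊕0⊕0⊕1 = 1
p2 = XOR of data positions {3,6,7,10,11,14,15} = 0⊕0⊕0⊕1⊕0⊕0⊕1 = 0
p4 = XOR of data positions {5,6,7,12,13,14,15} = 1⊕0⊕0⊕0⊕0⊕0⊕1 = 0
p8 = XOR of data positions {9,10,11,12,13,14,15} = 1⊕1⊕0⊕0⊕0⊕0⊕1 = 1
Parity bits p1,p2,p4,p8 = 1001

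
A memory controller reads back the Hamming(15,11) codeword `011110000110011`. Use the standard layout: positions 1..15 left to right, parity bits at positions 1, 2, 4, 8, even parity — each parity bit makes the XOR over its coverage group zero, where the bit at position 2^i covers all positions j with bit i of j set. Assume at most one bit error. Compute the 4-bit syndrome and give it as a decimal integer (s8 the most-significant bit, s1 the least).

0

s1: b1⊕b3⊕b5⊕b7⊕b9⊕b11⊕b13⊕b15 = 0⊕1⊕1⊕0⊕0⊕1⊕0⊕1 = 0
s2: b2⊕b3⊕b6⊕b7⊕b10⊕b11⊕b14⊕b15 = 1⊕1⊕0⊕0⊕1⊕1⊕1⊕1 = 0
s4: b4⊕b5⊕b6⊕b7⊕b12⊕b13⊕b14⊕b15 = 1⊕1⊕0⊕0⊕0⊕0⊕1⊕1 = 0
s8: b8⊕b9⊕b10⊕b11⊕b12⊕b13⊕b14⊕b15 = 0⊕0⊕1⊕1⊕0⊕0⊕1⊕1 = 0
Syndrome (s8...s1) = 0000 → position 0 (no error).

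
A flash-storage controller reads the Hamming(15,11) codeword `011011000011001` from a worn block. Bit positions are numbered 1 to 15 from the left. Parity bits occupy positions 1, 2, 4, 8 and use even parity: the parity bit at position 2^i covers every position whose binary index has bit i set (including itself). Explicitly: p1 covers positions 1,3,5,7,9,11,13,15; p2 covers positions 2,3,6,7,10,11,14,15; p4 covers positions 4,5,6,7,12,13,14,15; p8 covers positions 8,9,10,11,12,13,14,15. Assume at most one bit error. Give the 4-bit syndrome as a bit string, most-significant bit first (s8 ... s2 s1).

1010

s1: b1⊕b3⊕b5⊕b7⊕b9⊕b11⊕b13⊕b15 = 0⊕1⊕1⊕0⊕0⊕1⊕0⊕1 = 0
s2: b2⊕b3⊕b6⊕b7⊕b10⊕b11⊕b14⊕b15 = 1⊕1⊕1⊕0⊕0⊕1⊕0⊕1 = 1
s4: b4⊕b5⊕b6⊕b7⊕b12⊕b13⊕b14⊕b15 = 0⊕1⊕1⊕0⊕1⊕0⊕0⊕1 = 0
s8: b8⊕b9⊕b10⊕b11⊕b12⊕b13⊕b14⊕b15 = 0⊕0⊕0⊕1⊕1⊕0⊕0⊕1 = 1
Syndrome (s8...s1) = 1010 → position 10.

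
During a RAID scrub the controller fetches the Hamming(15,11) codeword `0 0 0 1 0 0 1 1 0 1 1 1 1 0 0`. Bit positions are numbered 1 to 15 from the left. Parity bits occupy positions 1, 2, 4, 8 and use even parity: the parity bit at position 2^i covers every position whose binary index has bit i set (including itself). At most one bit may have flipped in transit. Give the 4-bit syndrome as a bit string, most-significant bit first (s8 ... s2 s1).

1011

s1: b1⊕b3⊕b5⊕b7⊕b9⊕b11⊕b13⊕b15 = 0⊕0⊕0⊕1⊕0⊕1⊕1⊕0 = 1
s2: b2⊕b3⊕b6⊕b7⊕b10⊕b11⊕b14⊕b15 = 0⊕0⊕0⊕1⊕1⊕1⊕0⊕0 = 1
s4: b4⊕b5⊕b6⊕b7⊕b12⊕b13⊕b14⊕b15 = 1⊕0⊕0⊕1⊕1⊕1⊕0⊕0 = 0
s8: b8⊕b9⊕b10⊕b11⊕b12⊕b13⊕b14⊕b15 = 1⊕0⊕1⊕1⊕1⊕1⊕0⊕0 = 1
Syndrome (s8...s1) = 1011 → position 11.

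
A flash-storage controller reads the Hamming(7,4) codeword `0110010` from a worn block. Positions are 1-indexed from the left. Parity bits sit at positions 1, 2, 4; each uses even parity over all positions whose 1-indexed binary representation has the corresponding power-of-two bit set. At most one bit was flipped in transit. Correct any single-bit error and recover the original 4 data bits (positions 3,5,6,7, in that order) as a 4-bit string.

1011

s1: b1⊕b3⊕b5⊕b7 = 0⊕1⊕0⊕0 = 1
s2: b2⊕b3⊕b6⊕b7 = 1⊕1⊕1⊕0 = 1
s4: b4⊕b5⊕b6⊕b7 = 0⊕0⊕1⊕0 = 1
Syndrome (s4...s1) = 111 → position 7.
Flip bit 7: corrected codeword = 0110011
Data bits at positions 3,5,6,7: 1011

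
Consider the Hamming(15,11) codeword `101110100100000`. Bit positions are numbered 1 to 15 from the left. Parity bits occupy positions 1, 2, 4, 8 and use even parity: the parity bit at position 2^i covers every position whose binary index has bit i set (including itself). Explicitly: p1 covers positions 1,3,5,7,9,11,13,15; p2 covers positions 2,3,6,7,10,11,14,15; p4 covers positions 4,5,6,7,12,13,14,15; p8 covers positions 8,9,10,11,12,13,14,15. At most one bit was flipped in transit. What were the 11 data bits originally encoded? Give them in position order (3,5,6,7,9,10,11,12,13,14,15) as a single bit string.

s1: b1⊕b3⊕b5⊕b7⊕b9⊕b11⊕b13⊕b15 = 1⊕1⊕1⊕1⊕0⊕0⊕0⊕0 = 0
s2: b2⊕b3⊕b6⊕b7⊕b10⊕b11⊕b14⊕b15 = 0⊕1⊕0⊕1⊕1⊕0⊕0⊕0 = 1
s4: b4⊕b5⊕b6⊕b7⊕b12⊕b13⊕b14⊕b15 = 1⊕1⊕0⊕1⊕0⊕0⊕0⊕0 = 1
s8: b8⊕b9⊕b10⊕b11⊕b12⊕b13⊕b14⊕b15 = 0⊕0⊕1⊕0⊕0⊕0⊕0⊕0 = 1
Syndrome (s8...s1) = 1110 → position 14.
Flip bit 14: corrected codeword = 101110100100010
Data bits at positions 3,5,6,7,9,10,11,12,13,14,15: 11010100010

11010100010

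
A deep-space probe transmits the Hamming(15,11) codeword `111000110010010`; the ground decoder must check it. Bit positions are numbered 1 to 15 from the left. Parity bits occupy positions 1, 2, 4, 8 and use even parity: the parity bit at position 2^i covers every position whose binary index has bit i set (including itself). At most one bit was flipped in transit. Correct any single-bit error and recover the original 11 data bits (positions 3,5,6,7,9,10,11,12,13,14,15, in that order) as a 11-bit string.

s1: b1⊕b3⊕b5⊕b7⊕b9⊕b11⊕b13⊕b15 = 1⊕1⊕0⊕1⊕0⊕1⊕0⊕0 = 0
s2: b2⊕b3⊕b6⊕b7⊕b10⊕b11⊕b14⊕b15 = 1⊕1⊕0⊕1⊕0⊕1⊕1⊕0 = 1
s4: b4⊕b5⊕b6⊕b7⊕b12⊕b13⊕b14⊕b15 = 0⊕0⊕0⊕1⊕0⊕0⊕1⊕0 = 0
s8: b8⊕b9⊕b10⊕b11⊕b12⊕b13⊕b14⊕b15 = 1⊕0⊕0⊕1⊕0⊕0⊕1⊕0 = 1
Syndrome (s8...s1) = 1010 → position 10.
Flip bit 10: corrected codeword = 111000110110010
Data bits at positions 3,5,6,7,9,10,11,12,13,14,15: 10010110010

10010110010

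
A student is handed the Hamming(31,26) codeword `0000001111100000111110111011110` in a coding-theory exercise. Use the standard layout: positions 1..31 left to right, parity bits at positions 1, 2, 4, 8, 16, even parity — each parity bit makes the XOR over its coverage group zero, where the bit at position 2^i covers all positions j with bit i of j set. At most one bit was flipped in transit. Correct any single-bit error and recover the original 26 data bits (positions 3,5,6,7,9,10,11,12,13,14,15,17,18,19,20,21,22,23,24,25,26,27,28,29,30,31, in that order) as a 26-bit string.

s1: b1⊕b3⊕b5⊕b7⊕b9⊕b11⊕b13⊕b15⊕b17⊕b19⊕b21⊕b23⊕b25⊕b27⊕b29⊕b31 = 0⊕0⊕0⊕1⊕1⊕1⊕0⊕0⊕1⊕1⊕1⊕1⊕1⊕1⊕1⊕0 = 0
s2: b2⊕b3⊕b6⊕b7⊕b10⊕b11⊕b14⊕b15⊕b18⊕b19⊕b22⊕b23⊕b26⊕b27⊕b30⊕b31 = 0⊕0⊕0⊕1⊕1⊕1⊕0⊕0⊕1⊕1⊕0⊕1⊕0⊕1⊕1⊕0 = 0
s4: b4⊕b5⊕b6⊕b7⊕b12⊕b13⊕b14⊕b15⊕b20⊕b21⊕b22⊕b23⊕b28⊕b29⊕b30⊕b31 = 0⊕0⊕0⊕1⊕0⊕0⊕0⊕0⊕1⊕1⊕0⊕1⊕1⊕1⊕1⊕0 = 1
s8: b8⊕b9⊕b10⊕b11⊕b12⊕b13⊕b14⊕b15⊕b24⊕b25⊕b26⊕b27⊕b28⊕b29⊕b30⊕b31 = 1⊕1⊕1⊕1⊕0⊕0⊕0⊕0⊕1⊕1⊕0⊕1⊕1⊕1⊕1⊕0 = 0
s16: b16⊕b17⊕b18⊕b19⊕b20⊕b21⊕b22⊕b23⊕b24⊕b25⊕b26⊕b27⊕b28⊕b29⊕b30⊕b31 = 0⊕1⊕1⊕1⊕1⊕1⊕0⊕1⊕1⊕1⊕0⊕1⊕1⊕1⊕1⊕0 = 0
Syndrome (s16...s1) = 00100 → position 4.
Flip bit 4: corrected codeword = 0001001111100000111110111011110
Data bits at positions 3,5,6,7,9,10,11,12,13,14,15,17,18,19,20,21,22,23,24,25,26,27,28,29,30,31: 00011110000111110111011110

00011110000111110111011110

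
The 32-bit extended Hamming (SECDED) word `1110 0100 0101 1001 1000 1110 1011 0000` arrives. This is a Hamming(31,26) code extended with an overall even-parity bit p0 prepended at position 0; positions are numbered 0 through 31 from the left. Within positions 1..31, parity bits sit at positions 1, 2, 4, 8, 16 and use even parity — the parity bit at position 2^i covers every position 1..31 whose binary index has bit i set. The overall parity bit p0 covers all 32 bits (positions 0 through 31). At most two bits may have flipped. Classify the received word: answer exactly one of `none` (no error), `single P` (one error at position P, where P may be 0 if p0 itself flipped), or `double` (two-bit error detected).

s1: b1⊕b3⊕b5⊕b7⊕b9⊕b11⊕b13⊕b15⊕b17⊕b19⊕b21⊕b23⊕b25⊕b27⊕b29⊕b31 = 1⊕0⊕1⊕0⊕1⊕1⊕0⊕1⊕0⊕0⊕1⊕0⊕0⊕1⊕0⊕0 = 1
s2: b2⊕b3⊕b6⊕b7⊕b10⊕b11⊕b14⊕b15⊕b18⊕b19⊕b22⊕b23⊕b26⊕b27⊕b30⊕b31 = 1⊕0⊕0⊕0⊕0⊕1⊕0⊕1⊕0⊕0⊕1⊕0⊕1⊕1⊕0⊕0 = 0
s4: b4⊕b5⊕b6⊕b7⊕b12⊕b13⊕b14⊕b15⊕b20⊕b21⊕b22⊕b23⊕b28⊕b29⊕b30⊕b31 = 0⊕1⊕0⊕0⊕1⊕0⊕0⊕1⊕1⊕1⊕1⊕0⊕0⊕0⊕0⊕0 = 0
s8: b8⊕b9⊕b10⊕b11⊕b12⊕b13⊕b14⊕b15⊕b24⊕b25⊕b26⊕b27⊕b28⊕b29⊕b30⊕b31 = 0⊕1⊕0⊕1⊕1⊕0⊕0⊕1⊕1⊕0⊕1⊕1⊕0⊕0⊕0⊕0 = 1
s16: b16⊕b17⊕b18⊕b19⊕b20⊕b21⊕b22⊕b23⊕b24⊕b25⊕b26⊕b27⊕b28⊕b29⊕b30⊕b31 = 1⊕0⊕0⊕0⊕1⊕1⊕1⊕0⊕1⊕0⊕1⊕1⊕0⊕0⊕0⊕0 = 1
Syndrome (s16...s1) = 11001 → position 25.
Overall parity (XOR of all 32 bits, including p0): 1⊕1⊕1⊕0⊕0⊕1⊕0⊕0⊕0⊕1⊕0⊕1⊕1⊕0⊕0⊕1⊕1⊕0⊕0⊕0⊕1⊕1⊕1⊕0⊕1⊕0⊕1⊕1⊕0⊕0⊕0⊕0 = 1
Overall=1, syndrome position=25 → single-bit error at position 25.

single 25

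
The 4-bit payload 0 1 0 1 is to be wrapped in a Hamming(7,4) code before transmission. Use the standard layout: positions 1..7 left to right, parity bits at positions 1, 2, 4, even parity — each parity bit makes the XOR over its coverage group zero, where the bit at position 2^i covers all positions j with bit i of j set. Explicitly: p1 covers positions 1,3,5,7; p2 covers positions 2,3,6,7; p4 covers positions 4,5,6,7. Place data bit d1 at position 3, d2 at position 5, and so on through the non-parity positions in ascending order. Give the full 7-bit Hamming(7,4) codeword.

0100101

Place data bits at non-power-of-two positions: b3=0, b5=1, b6=0, b7=1.
p1 = XOR of data positions {3,5,7} = 0⊕1⊕1 = 0
p2 = XOR of data positions {3,6,7} = 0⊕0⊕1 = 1
p4 = XOR of data positions {5,6,7} = 1⊕0⊕1 = 0
Codeword b1..b7 = 0100101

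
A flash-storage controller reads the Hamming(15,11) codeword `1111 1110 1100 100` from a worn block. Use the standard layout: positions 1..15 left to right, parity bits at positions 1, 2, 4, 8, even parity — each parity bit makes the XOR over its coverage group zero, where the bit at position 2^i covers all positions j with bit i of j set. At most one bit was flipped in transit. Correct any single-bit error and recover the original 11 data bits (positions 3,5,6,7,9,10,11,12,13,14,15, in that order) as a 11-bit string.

s1: b1⊕b3⊕b5⊕b7⊕b9⊕b11⊕b13⊕b15 = 1⊕1⊕1⊕1⊕1⊕0⊕1⊕0 = 0
s2: b2⊕b3⊕b6⊕b7⊕b10⊕b11⊕b14⊕b15 = 1⊕1⊕1⊕1⊕1⊕0⊕0⊕0 = 1
s4: b4⊕b5⊕b6⊕b7⊕b12⊕b13⊕b14⊕b15 = 1⊕1⊕1⊕1⊕0⊕1⊕0⊕0 = 1
s8: b8⊕b9⊕b10⊕b11⊕b12⊕b13⊕b14⊕b15 = 0⊕1⊕1⊕0⊕0⊕1⊕0⊕0 = 1
Syndrome (s8...s1) = 1110 → position 14.
Flip bit 14: corrected codeword = 111111101100110
Data bits at positions 3,5,6,7,9,10,11,12,13,14,15: 11111100110

11111100110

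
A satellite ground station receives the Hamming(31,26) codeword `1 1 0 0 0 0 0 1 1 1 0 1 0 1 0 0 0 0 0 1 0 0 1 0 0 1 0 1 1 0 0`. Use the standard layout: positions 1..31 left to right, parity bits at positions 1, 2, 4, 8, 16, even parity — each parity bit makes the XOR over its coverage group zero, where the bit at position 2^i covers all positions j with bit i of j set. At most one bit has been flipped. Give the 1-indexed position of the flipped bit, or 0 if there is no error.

18

s1: b1⊕b3⊕b5⊕b7⊕b9⊕b11⊕b13⊕b15⊕b17⊕b19⊕b21⊕b23⊕b25⊕b27⊕b29⊕b31 = 1⊕0⊕0⊕0⊕1⊕0⊕0⊕0⊕0⊕0⊕0⊕1⊕0⊕0⊕1⊕0 = 0
s2: b2⊕b3⊕b6⊕b7⊕b10⊕b11⊕b14⊕b15⊕b18⊕b19⊕b22⊕b23⊕b26⊕b27⊕b30⊕b31 = 1⊕0⊕0⊕0⊕1⊕0⊕1⊕0⊕0⊕0⊕0⊕1⊕1⊕0⊕0⊕0 = 1
s4: b4⊕b5⊕b6⊕b7⊕b12⊕b13⊕b14⊕b15⊕b20⊕b21⊕b22⊕b23⊕b28⊕b29⊕b30⊕b31 = 0⊕0⊕0⊕0⊕1⊕0⊕1⊕0⊕1⊕0⊕0⊕1⊕1⊕1⊕0⊕0 = 0
s8: b8⊕b9⊕b10⊕b11⊕b12⊕b13⊕b14⊕b15⊕b24⊕b25⊕b26⊕b27⊕b28⊕b29⊕b30⊕b31 = 1⊕1⊕1⊕0⊕1⊕0⊕1⊕0⊕0⊕0⊕1⊕0⊕1⊕1⊕0⊕0 = 0
s16: b16⊕b17⊕b18⊕b19⊕b20⊕b21⊕b22⊕b23⊕b24⊕b25⊕b26⊕b27⊕b28⊕b29⊕b30⊕b31 = 0⊕0⊕0⊕0⊕1⊕0⊕0⊕1⊕0⊕0⊕1⊕0⊕1⊕1⊕0⊕0 = 1
Syndrome (s16...s1) = 10010 → position 18.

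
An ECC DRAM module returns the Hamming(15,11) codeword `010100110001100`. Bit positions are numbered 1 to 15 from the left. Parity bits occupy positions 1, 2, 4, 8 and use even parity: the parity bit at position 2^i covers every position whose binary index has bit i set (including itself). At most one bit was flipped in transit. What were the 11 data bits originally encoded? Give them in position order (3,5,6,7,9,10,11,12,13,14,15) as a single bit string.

s1: b1⊕b3⊕b5⊕b7⊕b9⊕b11⊕b13⊕b15 = 0⊕0⊕0⊕1⊕0⊕0⊕1⊕0 = 0
s2: b2⊕b3⊕b6⊕b7⊕b10⊕b11⊕b14⊕b15 = 1⊕0⊕0⊕1⊕0⊕0⊕0⊕0 = 0
s4: b4⊕b5⊕b6⊕b7⊕b12⊕b13⊕b14⊕b15 = 1⊕0⊕0⊕1⊕1⊕1⊕0⊕0 = 0
s8: b8⊕b9⊕b10⊕b11⊕b12⊕b13⊕b14⊕b15 = 1⊕0⊕0⊕0⊕1⊕1⊕0⊕0 = 1
Syndrome (s8...s1) = 1000 → position 8.
Flip bit 8: corrected codeword = 010100100001100
Data bits at positions 3,5,6,7,9,10,11,12,13,14,15: 00010001100

00010001100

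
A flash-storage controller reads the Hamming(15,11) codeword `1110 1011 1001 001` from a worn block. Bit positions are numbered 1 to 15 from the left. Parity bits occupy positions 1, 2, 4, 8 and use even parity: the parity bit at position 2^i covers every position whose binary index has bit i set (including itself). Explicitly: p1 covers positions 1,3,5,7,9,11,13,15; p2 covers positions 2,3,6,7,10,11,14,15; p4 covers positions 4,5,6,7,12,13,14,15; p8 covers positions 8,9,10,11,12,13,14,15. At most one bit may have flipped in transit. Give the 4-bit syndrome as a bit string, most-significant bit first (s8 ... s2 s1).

s1: b1⊕b3⊕b5⊕b7⊕b9⊕b11⊕b13⊕b15 = 1⊕1⊕1⊕1⊕1⊕0⊕0⊕1 = 0
s2: b2⊕b3⊕b6⊕b7⊕b10⊕b11⊕b14⊕b15 = 1⊕1⊕0⊕1⊕0⊕0⊕0⊕1 = 0
s4: b4⊕b5⊕b6⊕b7⊕b12⊕b13⊕b14⊕b15 = 0⊕1⊕0⊕1⊕1⊕0⊕0⊕1 = 0
s8: b8⊕b9⊕b10⊕b11⊕b12⊕b13⊕b14⊕b15 = 1⊕1⊕0⊕0⊕1⊕0⊕0⊕1 = 0
Syndrome (s8...s1) = 0000 → position 0 (no error).

0000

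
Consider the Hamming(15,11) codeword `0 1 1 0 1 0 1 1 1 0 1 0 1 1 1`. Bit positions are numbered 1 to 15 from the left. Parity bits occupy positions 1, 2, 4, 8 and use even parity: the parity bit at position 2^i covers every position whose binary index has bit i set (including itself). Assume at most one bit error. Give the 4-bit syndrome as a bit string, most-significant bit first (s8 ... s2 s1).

0101

s1: b1⊕b3⊕b5⊕b7⊕b9⊕b11⊕b13⊕b15 = 0⊕1⊕1⊕1⊕1⊕1⊕1⊕1 = 1
s2: b2⊕b3⊕b6⊕b7⊕b10⊕b11⊕b14⊕b15 = 1⊕1⊕0⊕1⊕0⊕1⊕1⊕1 = 0
s4: b4⊕b5⊕b6⊕b7⊕b12⊕b13⊕b14⊕b15 = 0⊕1⊕0⊕1⊕0⊕1⊕1⊕1 = 1
s8: b8⊕b9⊕b10⊕b11⊕b12⊕b13⊕b14⊕b15 = 1⊕1⊕0⊕1⊕0⊕1⊕1⊕1 = 0
Syndrome (s8...s1) = 0101 → position 5.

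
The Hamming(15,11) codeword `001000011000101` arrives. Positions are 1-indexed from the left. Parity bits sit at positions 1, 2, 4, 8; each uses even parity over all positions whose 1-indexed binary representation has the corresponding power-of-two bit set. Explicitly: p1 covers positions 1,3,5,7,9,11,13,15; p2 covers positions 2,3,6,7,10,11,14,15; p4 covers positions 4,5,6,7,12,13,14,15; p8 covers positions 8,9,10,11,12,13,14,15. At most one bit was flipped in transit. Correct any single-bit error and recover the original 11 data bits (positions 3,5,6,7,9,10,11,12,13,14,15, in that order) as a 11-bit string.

10001000101

s1: b1⊕b3⊕b5⊕b7⊕b9⊕b11⊕b13⊕b15 = 0⊕1⊕0⊕0⊕1⊕0⊕1⊕1 = 0
s2: b2⊕b3⊕b6⊕b7⊕b10⊕b11⊕b14⊕b15 = 0⊕1⊕0⊕0⊕0⊕0⊕0⊕1 = 0
s4: b4⊕b5⊕b6⊕b7⊕b12⊕b13⊕b14⊕b15 = 0⊕0⊕0⊕0⊕0⊕1⊕0⊕1 = 0
s8: b8⊕b9⊕b10⊕b11⊕b12⊕b13⊕b14⊕b15 = 1⊕1⊕0⊕0⊕0⊕1⊕0⊕1 = 0
Syndrome (s8...s1) = 0000 → position 0 (no error).
No correction needed.
Data bits at positions 3,5,6,7,9,10,11,12,13,14,15: 10001000101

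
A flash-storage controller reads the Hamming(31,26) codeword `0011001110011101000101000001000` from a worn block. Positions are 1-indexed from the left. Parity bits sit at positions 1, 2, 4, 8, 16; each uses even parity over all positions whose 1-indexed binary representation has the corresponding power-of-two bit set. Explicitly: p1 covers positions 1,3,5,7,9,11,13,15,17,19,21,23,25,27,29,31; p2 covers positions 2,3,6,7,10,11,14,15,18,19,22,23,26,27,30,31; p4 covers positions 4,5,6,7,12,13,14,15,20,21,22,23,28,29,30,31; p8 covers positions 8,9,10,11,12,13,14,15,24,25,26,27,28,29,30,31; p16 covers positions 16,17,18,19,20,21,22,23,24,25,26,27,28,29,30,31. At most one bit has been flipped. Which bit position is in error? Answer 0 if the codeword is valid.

s1: b1⊕b3⊕b5⊕b7⊕b9⊕b11⊕b13⊕b15⊕b17⊕b19⊕b21⊕b23⊕b25⊕b27⊕b29⊕b31 = 0⊕1⊕0⊕1⊕1⊕0⊕1⊕0⊕0⊕0⊕0⊕0⊕0⊕0⊕0⊕0 = 0
s2: b2⊕b3⊕b6⊕b7⊕b10⊕b11⊕b14⊕b15⊕b18⊕b19⊕b22⊕b23⊕b26⊕b27⊕b30⊕b31 = 0⊕1⊕0⊕1⊕0⊕0⊕1⊕0⊕0⊕0⊕1⊕0⊕0⊕0⊕0⊕0 = 0
s4: b4⊕b5⊕b6⊕b7⊕b12⊕b13⊕b14⊕b15⊕b20⊕b21⊕b22⊕b23⊕b28⊕b29⊕b30⊕b31 = 1⊕0⊕0⊕1⊕1⊕1⊕1⊕0⊕1⊕0⊕1⊕0⊕1⊕0⊕0⊕0 = 0
s8: b8⊕b9⊕b10⊕b11⊕b12⊕b13⊕b14⊕b15⊕b24⊕b25⊕b26⊕b27⊕b28⊕b29⊕b30⊕b31 = 1⊕1⊕0⊕0⊕1⊕1⊕1⊕0⊕0⊕0⊕0⊕0⊕1⊕0⊕0⊕0 = 0
s16: b16⊕b17⊕b18⊕b19⊕b20⊕b21⊕b22⊕b23⊕b24⊕b25⊕b26⊕b27⊕b28⊕b29⊕b30⊕b31 = 1⊕0⊕0⊕0⊕1⊕0⊕1⊕0⊕0⊕0⊕0⊕0⊕1⊕0⊕0⊕0 = 0
Syndrome (s16...s1) = 00000 → position 0 (no error).

0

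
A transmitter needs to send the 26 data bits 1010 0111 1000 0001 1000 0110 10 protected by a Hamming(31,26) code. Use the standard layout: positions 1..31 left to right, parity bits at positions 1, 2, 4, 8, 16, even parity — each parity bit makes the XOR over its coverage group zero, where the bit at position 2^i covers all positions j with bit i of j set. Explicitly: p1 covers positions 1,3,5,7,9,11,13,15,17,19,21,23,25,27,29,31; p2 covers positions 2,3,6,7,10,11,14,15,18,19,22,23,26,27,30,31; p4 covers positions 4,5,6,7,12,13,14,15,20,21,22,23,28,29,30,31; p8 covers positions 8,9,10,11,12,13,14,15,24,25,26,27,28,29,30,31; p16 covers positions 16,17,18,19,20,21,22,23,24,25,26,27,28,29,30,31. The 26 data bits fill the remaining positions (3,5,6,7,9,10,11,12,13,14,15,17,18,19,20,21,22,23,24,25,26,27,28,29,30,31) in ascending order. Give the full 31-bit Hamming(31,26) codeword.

1111010101111001000011000011010

Place data bits at non-power-of-two positions: b3=1, b5=0, b6=1, b7=0, b9=0, b10=1, b11=1, b12=1, b13=1, b14=0, b15=0, b17=0, b18=0, b19=0, b20=0, b21=1, b22=1, b23=0, b24=0, b25=0, b26=0, b27=1, b28=1, b29=0, b30=1, b31=0.
p1 = XOR of data positions {3,5,7,9,11,13,15,17,19,21,23,25,27,29,31} = 1⊕0⊕0⊕0⊕1⊕1⊕0⊕0⊕0⊕1⊕0⊕0⊕1⊕0⊕0 = 1
p2 = XOR of data positions {3,6,7,10,11,14,15,18,19,22,23,26,27,30,31} = 1⊕1⊕0⊕1⊕1⊕0⊕0⊕0⊕0⊕1⊕0⊕0⊕1⊕1⊕0 = 1
p4 = XOR of data positions {5,6,7,12,13,14,15,20,21,22,23,28,29,30,31} = 0⊕1⊕0⊕1⊕1⊕0⊕0⊕0⊕1⊕1⊕0⊕1⊕0⊕1⊕0 = 1
p8 = XOR of data positions {9,10,11,12,13,14,15,24,25,26,27,28,29,30,31} = 0⊕1⊕1⊕1⊕1⊕0⊕0⊕0⊕0⊕0⊕1⊕1⊕0⊕1⊕0 = 1
p16 = XOR of data positions {17,18,19,20,21,22,23,24,25,26,27,28,29,30,31} = 0⊕0⊕0⊕0⊕1⊕1⊕0⊕0⊕0⊕0⊕1⊕1⊕0⊕1⊕0 = 1
Codeword b1..b31 = 1111010101111001000011000011010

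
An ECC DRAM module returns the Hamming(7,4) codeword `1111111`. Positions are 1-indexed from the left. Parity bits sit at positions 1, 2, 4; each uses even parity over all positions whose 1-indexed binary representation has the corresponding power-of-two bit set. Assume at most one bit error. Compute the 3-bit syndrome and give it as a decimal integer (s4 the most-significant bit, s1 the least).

0

s1: b1⊕b3⊕b5⊕b7 = 1⊕1⊕1⊕1 = 0
s2: b2⊕b3⊕b6⊕b7 = 1⊕1⊕1⊕1 = 0
s4: b4⊕b5⊕b6⊕b7 = 1⊕1⊕1⊕1 = 0
Syndrome (s4...s1) = 000 → position 0 (no error).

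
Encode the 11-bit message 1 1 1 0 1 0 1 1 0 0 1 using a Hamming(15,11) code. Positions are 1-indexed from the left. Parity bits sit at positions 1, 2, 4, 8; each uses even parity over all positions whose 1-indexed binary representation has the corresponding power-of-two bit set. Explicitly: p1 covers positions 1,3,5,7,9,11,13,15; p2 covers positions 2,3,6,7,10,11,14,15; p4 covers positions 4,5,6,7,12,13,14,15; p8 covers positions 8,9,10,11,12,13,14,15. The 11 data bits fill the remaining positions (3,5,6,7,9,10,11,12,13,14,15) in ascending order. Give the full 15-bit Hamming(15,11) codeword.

101011001011001

Place data bits at non-power-of-two positions: b3=1, b5=1, b6=1, b7=0, b9=1, b10=0, b11=1, b12=1, b13=0, b14=0, b15=1.
p1 = XOR of data positions {3,5,7,9,11,13,15} = 1⊕1⊕0⊕1⊕1⊕0⊕1 = 1
p2 = XOR of data positions {3,6,7,10,11,14,15} = 1⊕1⊕0⊕0⊕1⊕0⊕1 = 0
p4 = XOR of data positions {5,6,7,12,13,14,15} = 1⊕1⊕0⊕1⊕0⊕0⊕1 = 0
p8 = XOR of data positions {9,10,11,12,13,14,15} = 1⊕0⊕1⊕1⊕0⊕0⊕1 = 0
Codeword b1..b15 = 101011001011001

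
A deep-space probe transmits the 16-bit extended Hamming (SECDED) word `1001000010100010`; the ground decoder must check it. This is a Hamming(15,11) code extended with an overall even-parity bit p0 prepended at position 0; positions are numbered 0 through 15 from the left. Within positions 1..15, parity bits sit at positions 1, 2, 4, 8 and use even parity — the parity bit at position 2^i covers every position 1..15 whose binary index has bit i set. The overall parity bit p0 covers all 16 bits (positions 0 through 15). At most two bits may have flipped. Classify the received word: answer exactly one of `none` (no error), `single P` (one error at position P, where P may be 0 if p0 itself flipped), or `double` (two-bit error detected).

s1: b1⊕b3⊕b5⊕b7⊕b9⊕b11⊕b13⊕b15 = 0⊕1⊕0⊕0⊕0⊕0⊕0⊕0 = 1
s2: b2⊕b3⊕b6⊕b7⊕b10⊕b11⊕b14⊕b15 = 0⊕1⊕0⊕0⊕1⊕0⊕1⊕0 = 1
s4: b4⊕b5⊕b6⊕b7⊕b12⊕b13⊕b14⊕b15 = 0⊕0⊕0⊕0⊕0⊕0⊕1⊕0 = 1
s8: b8⊕b9⊕b10⊕b11⊕b12⊕b13⊕b14⊕b15 = 1⊕0⊕1⊕0⊕0⊕0⊕1⊕0 = 1
Syndrome (s8...s1) = 1111 → position 15.
Overall parity (XOR of all 16 bits, including p0): 1⊕0⊕0⊕1⊕0⊕0⊕0⊕0⊕1⊕0⊕1⊕0⊕0⊕0⊕1⊕0 = 1
Overall=1, syndrome position=15 → single-bit error at position 15.

single 15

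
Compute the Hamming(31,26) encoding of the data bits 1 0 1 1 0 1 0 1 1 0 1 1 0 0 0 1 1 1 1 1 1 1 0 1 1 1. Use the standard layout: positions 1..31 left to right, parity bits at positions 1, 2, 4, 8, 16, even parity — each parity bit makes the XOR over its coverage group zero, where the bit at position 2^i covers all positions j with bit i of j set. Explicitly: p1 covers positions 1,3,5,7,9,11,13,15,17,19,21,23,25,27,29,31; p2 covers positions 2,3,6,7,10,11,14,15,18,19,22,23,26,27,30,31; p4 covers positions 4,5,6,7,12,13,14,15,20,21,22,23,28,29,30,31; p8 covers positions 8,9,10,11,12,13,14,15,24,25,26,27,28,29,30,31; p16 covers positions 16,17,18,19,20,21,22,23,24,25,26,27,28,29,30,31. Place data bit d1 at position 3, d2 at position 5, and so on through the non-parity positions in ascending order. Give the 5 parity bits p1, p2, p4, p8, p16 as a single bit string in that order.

Place data bits at non-power-of-two positions: b3=1, b5=0, b6=1, b7=1, b9=0, b10=1, b11=0, b12=1, b13=1, b14=0, b15=1, b17=1, b18=0, b19=0, b20=0, b21=1, b22=1, b23=1, b24=1, b25=1, b26=1, b27=1, b28=0, b29=1, b30=1, b31=1.
p1 = XOR of data positions {3,5,7,9,11,13,15,17,19,21,23,25,27,29,31} = 1⊕0⊕1⊕0⊕0⊕1⊕1⊕1⊕0⊕1⊕1⊕1⊕1⊕1⊕1 = 1
p2 = XOR of data positions {3,6,7,10,11,14,15,18,19,22,23,26,27,30,31} = 1⊕1⊕1⊕1⊕0⊕0⊕1⊕0⊕0⊕1⊕1⊕1⊕1⊕1⊕1 = 1
p4 = XOR of data positions {5,6,7,12,13,14,15,20,21,22,23,28,29,30,31} = 0⊕1⊕1⊕1⊕1⊕0⊕1⊕0⊕1⊕1⊕1⊕0⊕1⊕1⊕1 = 1
p8 = XOR of data positions {9,10,11,12,13,14,15,24,25,26,27,28,29,30,31} = 0⊕1⊕0⊕1⊕1⊕0⊕1⊕1⊕1⊕1⊕1⊕0⊕1⊕1⊕1 = 1
p16 = XOR of data positions {17,18,19,20,21,22,23,24,25,26,27,28,29,30,31} = 1⊕0⊕0⊕0⊕1⊕1⊕1⊕1⊕1⊕1⊕1⊕0⊕1⊕1⊕1 = 1
Parity bits p1,p2,p4,p8,p16 = 11111

11111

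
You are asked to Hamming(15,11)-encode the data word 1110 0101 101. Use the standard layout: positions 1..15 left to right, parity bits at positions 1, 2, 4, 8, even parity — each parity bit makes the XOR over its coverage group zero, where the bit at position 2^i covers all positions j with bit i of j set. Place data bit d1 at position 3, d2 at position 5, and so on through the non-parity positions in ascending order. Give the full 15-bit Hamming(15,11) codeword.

Place data bits at non-power-of-two positions: b3=1, b5=1, b6=1, b7=0, b9=0, b10=1, b11=0, b12=1, b13=1, b14=0, b15=1.
p1 = XOR of data positions {3,5,7,9,11,13,15} = 1⊕1⊕0⊕0⊕0⊕1⊕1 = 0
p2 = XOR of data positions {3,6,7,10,11,14,15} = 1⊕1⊕0⊕1⊕0⊕0⊕1 = 0
p4 = XOR of data positions {5,6,7,12,13,14,15} = 1⊕1⊕0⊕1⊕1⊕0⊕1 = 1
p8 = XOR of data positions {9,10,11,12,13,14,15} = 0⊕1⊕0⊕1⊕1⊕0⊕1 = 0
Codeword b1..b15 = 001111000101101

001111000101101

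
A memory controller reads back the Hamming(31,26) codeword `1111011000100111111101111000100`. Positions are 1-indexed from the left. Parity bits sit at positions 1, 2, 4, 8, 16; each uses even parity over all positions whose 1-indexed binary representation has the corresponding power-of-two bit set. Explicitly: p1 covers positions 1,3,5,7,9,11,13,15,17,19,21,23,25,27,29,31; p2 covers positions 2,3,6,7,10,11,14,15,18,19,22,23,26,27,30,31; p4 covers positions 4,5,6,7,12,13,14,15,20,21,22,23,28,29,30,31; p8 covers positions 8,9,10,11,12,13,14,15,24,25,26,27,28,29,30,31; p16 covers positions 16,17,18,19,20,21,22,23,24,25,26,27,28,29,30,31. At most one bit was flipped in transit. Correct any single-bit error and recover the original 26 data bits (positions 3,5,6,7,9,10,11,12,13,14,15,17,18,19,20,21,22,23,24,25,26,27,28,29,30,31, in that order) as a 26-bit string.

s1: b1⊕b3⊕b5⊕b7⊕b9⊕b11⊕b13⊕b15⊕b17⊕b19⊕b21⊕b23⊕b25⊕b27⊕b29⊕b31 = 1⊕1⊕0⊕1⊕0⊕1⊕0⊕1⊕1⊕1⊕0⊕1⊕1⊕0⊕1⊕0 = 0
s2: b2⊕b3⊕b6⊕b7⊕b10⊕b11⊕b14⊕b15⊕b18⊕b19⊕b22⊕b23⊕b26⊕b27⊕b30⊕b31 = 1⊕1⊕1⊕1⊕0⊕1⊕1⊕1⊕1⊕1⊕1⊕1⊕0⊕0⊕0⊕0 = 1
s4: b4⊕b5⊕b6⊕b7⊕b12⊕b13⊕b14⊕b15⊕b20⊕b21⊕b22⊕b23⊕b28⊕b29⊕b30⊕b31 = 1⊕0⊕1⊕1⊕0⊕0⊕1⊕1⊕1⊕0⊕1⊕1⊕0⊕1⊕0⊕0 = 1
s8: b8⊕b9⊕b10⊕b11⊕b12⊕b13⊕b14⊕b15⊕b24⊕b25⊕b26⊕b27⊕b28⊕b29⊕b30⊕b31 = 0⊕0⊕0⊕1⊕0⊕0⊕1⊕1⊕1⊕1⊕0⊕0⊕0⊕1⊕0⊕0 = 0
s16: b16⊕b17⊕b18⊕b19⊕b20⊕b21⊕b22⊕b23⊕b24⊕b25⊕b26⊕b27⊕b28⊕b29⊕b30⊕b31 = 1⊕1⊕1⊕1⊕1⊕0⊕1⊕1⊕1⊕1⊕0⊕0⊕0⊕1⊕0⊕0 = 0
Syndrome (s16...s1) = 00110 → position 6.
Flip bit 6: corrected codeword = 1111001000100111111101111000100
Data bits at positions 3,5,6,7,9,10,11,12,13,14,15,17,18,19,20,21,22,23,24,25,26,27,28,29,30,31: 10010010011111101111000100

10010010011111101111000100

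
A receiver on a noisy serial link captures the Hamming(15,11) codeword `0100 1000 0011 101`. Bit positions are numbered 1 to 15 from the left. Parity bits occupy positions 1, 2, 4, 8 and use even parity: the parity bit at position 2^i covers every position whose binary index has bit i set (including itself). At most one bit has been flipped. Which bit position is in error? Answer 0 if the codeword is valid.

s1: b1⊕b3⊕b5⊕b7⊕b9⊕b11⊕b13⊕b15 = 0⊕0⊕1⊕0⊕0⊕1⊕1⊕1 = 0
s2: b2⊕b3⊕b6⊕b7⊕b10⊕b11⊕b14⊕b15 = 1⊕0⊕0⊕0⊕0⊕1⊕0⊕1 = 1
s4: b4⊕b5⊕b6⊕b7⊕b12⊕b13⊕b14⊕b15 = 0⊕1⊕0⊕0⊕1⊕1⊕0⊕1 = 0
s8: b8⊕b9⊕b10⊕b11⊕b12⊕b13⊕b14⊕b15 = 0⊕0⊕0⊕1⊕1⊕1⊕0⊕1 = 0
Syndrome (s8...s1) = 0010 → position 2.

2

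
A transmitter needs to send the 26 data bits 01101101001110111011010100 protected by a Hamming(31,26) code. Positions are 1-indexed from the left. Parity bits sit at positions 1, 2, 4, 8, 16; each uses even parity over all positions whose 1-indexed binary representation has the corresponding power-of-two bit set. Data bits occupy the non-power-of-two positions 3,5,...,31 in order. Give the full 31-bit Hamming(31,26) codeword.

Place data bits at non-power-of-two positions: b3=0, b5=1, b6=1, b7=0, b9=1, b10=1, b11=0, b12=1, b13=0, b14=0, b15=1, b17=1, b18=1, b19=0, b20=1, b21=1, b22=1, b23=0, b24=1, b25=1, b26=0, b27=1, b28=0, b29=1, b30=0, b31=0.
p1 = XOR of data positions {3,5,7,9,11,13,15,17,19,21,23,25,27,29,31} = 0⊕1⊕0⊕1⊕0⊕0⊕1⊕1⊕0⊕1⊕0⊕1⊕1⊕1⊕0 = 0
p2 = XOR of data positions {3,6,7,10,11,14,15,18,19,22,23,26,27,30,31} = 0⊕1⊕0⊕1⊕0⊕0⊕1⊕1⊕0⊕1⊕0⊕0⊕1⊕0⊕0 = 0
p4 = XOR of data positions {5,6,7,12,13,14,15,20,21,22,23,28,29,30,31} = 1⊕1⊕0⊕1⊕0⊕0⊕1⊕1⊕1⊕1⊕0⊕0⊕1⊕0⊕0 = 0
p8 = XOR of data positions {9,10,11,12,13,14,15,24,25,26,27,28,29,30,31} = 1⊕1⊕0⊕1⊕0⊕0⊕1⊕1⊕1⊕0⊕1⊕0⊕1⊕0⊕0 = 0
p16 = XOR of data positions {17,18,19,20,21,22,23,24,25,26,27,28,29,30,31} = 1⊕1⊕0⊕1⊕1⊕1⊕0⊕1⊕1⊕0⊕1⊕0⊕1⊕0⊕0 = 1
Codeword b1..b31 = 0000110011010011110111011010100

0000110011010011110111011010100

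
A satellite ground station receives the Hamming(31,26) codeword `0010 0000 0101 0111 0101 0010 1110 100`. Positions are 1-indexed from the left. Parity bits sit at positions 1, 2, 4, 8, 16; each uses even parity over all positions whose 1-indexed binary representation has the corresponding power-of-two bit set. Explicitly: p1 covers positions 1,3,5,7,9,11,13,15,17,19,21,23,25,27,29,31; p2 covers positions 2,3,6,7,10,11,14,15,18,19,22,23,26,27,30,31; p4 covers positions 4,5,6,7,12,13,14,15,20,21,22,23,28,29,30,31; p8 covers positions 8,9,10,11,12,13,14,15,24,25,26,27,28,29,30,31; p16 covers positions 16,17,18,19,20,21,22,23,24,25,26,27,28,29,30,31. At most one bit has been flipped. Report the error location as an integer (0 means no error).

s1: b1⊕b3⊕b5⊕b7⊕b9⊕b11⊕b13⊕b15⊕b17⊕b19⊕b21⊕b23⊕b25⊕b27⊕b29⊕b31 = 0⊕1⊕0⊕0⊕0⊕0⊕0⊕1⊕0⊕0⊕0⊕1⊕1⊕1⊕1⊕0 = 0
s2: b2⊕b3⊕b6⊕b7⊕b10⊕b11⊕b14⊕b15⊕b18⊕b19⊕b22⊕b23⊕b26⊕b27⊕b30⊕b31 = 0⊕1⊕0⊕0⊕1⊕0⊕1⊕1⊕1⊕0⊕0⊕1⊕1⊕1⊕0⊕0 = 0
s4: b4⊕b5⊕b6⊕b7⊕b12⊕b13⊕b14⊕b15⊕b20⊕b21⊕b22⊕b23⊕b28⊕b29⊕b30⊕b31 = 0⊕0⊕0⊕0⊕1⊕0⊕1⊕1⊕1⊕0⊕0⊕1⊕0⊕1⊕0⊕0 = 0
s8: b8⊕b9⊕b10⊕b11⊕b12⊕b13⊕b14⊕b15⊕b24⊕b25⊕b26⊕b27⊕b28⊕b29⊕b30⊕b31 = 0⊕0⊕1⊕0⊕1⊕0⊕1⊕1⊕0⊕1⊕1⊕1⊕0⊕1⊕0⊕0 = 0
s16: b16⊕b17⊕b18⊕b19⊕b20⊕b21⊕b22⊕b23⊕b24⊕b25⊕b26⊕b27⊕b28⊕b29⊕b30⊕b31 = 1⊕0⊕1⊕0⊕1⊕0⊕0⊕1⊕0⊕1⊕1⊕1⊕0⊕1⊕0⊕0 = 0
Syndrome (s16...s1) = 00000 → position 0 (no error).

0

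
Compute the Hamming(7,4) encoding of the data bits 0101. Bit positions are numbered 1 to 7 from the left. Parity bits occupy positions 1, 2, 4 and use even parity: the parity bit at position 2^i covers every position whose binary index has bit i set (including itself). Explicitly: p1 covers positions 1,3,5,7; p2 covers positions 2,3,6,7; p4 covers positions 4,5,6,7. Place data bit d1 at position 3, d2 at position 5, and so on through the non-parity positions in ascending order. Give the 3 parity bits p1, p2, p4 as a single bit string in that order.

Place data bits at non-power-of-two positions: b3=0, b5=1, b6=0, b7=1.
p1 = XOR of data positions {3,5,7} = 0⊕1⊕1 = 0
p2 = XOR of data positions {3,6,7} = 0⊕0⊕1 = 1
p4 = XOR of data positions {5,6,7} = 1⊕0⊕1 = 0
Parity bits p1,p2,p4 = 010

010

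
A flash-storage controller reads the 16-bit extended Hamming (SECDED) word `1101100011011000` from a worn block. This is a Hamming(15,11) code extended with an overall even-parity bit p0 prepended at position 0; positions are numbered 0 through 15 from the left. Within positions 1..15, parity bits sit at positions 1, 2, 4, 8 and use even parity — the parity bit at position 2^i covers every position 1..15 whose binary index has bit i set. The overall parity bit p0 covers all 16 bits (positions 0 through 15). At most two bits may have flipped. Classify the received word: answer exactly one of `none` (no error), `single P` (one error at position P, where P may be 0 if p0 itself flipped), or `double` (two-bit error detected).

none

s1: b1⊕b3⊕b5⊕b7⊕b9⊕b11⊕b13⊕b15 = 1⊕1⊕0⊕0⊕1⊕1⊕0⊕0 = 0
s2: b2⊕b3⊕b6⊕b7⊕b10⊕b11⊕b14⊕b15 = 0⊕1⊕0⊕0⊕0⊕1⊕0⊕0 = 0
s4: b4⊕b5⊕b6⊕b7⊕b12⊕b13⊕b14⊕b15 = 1⊕0⊕0⊕0⊕1⊕0⊕0⊕0 = 0
s8: b8⊕b9⊕b10⊕b11⊕b12⊕b13⊕b14⊕b15 = 1⊕1⊕0⊕1⊕1⊕0⊕0⊕0 = 0
Syndrome (s8...s1) = 0000 → position 0 (no error).
Overall parity (XOR of all 16 bits, including p0): 1⊕1⊕0⊕1⊕1⊕0⊕0⊕0⊕1⊕1⊕0⊕1⊕1⊕0⊕0⊕0 = 0
Overall=0, syndrome position=0 → no error.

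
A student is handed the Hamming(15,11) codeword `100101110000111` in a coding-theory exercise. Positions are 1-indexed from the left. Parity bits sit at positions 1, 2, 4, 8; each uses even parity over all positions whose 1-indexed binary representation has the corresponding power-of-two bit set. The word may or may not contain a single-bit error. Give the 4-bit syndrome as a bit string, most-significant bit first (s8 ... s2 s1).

s1: b1⊕b3⊕b5⊕b7⊕b9⊕b11⊕b13⊕b15 = 1⊕0⊕0⊕1⊕0⊕0⊕1⊕1 = 0
s2: b2⊕b3⊕b6⊕b7⊕b10⊕b11⊕b14⊕b15 = 0⊕0⊕1⊕1⊕0⊕0⊕1⊕1 = 0
s4: b4⊕b5⊕b6⊕b7⊕b12⊕b13⊕b14⊕b15 = 1⊕0⊕1⊕1⊕0⊕1⊕1⊕1 = 0
s8: b8⊕b9⊕b10⊕b11⊕b12⊕b13⊕b14⊕b15 = 1⊕0⊕0⊕0⊕0⊕1⊕1⊕1 = 0
Syndrome (s8...s1) = 0000 → position 0 (no error).

0000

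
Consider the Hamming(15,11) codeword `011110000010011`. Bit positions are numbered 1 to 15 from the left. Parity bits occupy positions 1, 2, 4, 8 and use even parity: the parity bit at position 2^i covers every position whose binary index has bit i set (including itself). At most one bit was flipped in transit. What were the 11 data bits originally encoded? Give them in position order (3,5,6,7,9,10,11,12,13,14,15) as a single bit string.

s1: b1⊕b3⊕b5⊕b7⊕b9⊕b11⊕b13⊕b15 = 0⊕1⊕1⊕0⊕0⊕1⊕0⊕1 = 0
s2: b2⊕b3⊕b6⊕b7⊕b10⊕b11⊕b14⊕b15 = 1⊕1⊕0⊕0⊕0⊕1⊕1⊕1 = 1
s4: b4⊕b5⊕b6⊕b7⊕b12⊕b13⊕b14⊕b15 = 1⊕1⊕0⊕0⊕0⊕0⊕1⊕1 = 0
s8: b8⊕b9⊕b10⊕b11⊕b12⊕b13⊕b14⊕b15 = 0⊕0⊕0⊕1⊕0⊕0⊕1⊕1 = 1
Syndrome (s8...s1) = 1010 → position 10.
Flip bit 10: corrected codeword = 011110000110011
Data bits at positions 3,5,6,7,9,10,11,12,13,14,15: 11000110011

11000110011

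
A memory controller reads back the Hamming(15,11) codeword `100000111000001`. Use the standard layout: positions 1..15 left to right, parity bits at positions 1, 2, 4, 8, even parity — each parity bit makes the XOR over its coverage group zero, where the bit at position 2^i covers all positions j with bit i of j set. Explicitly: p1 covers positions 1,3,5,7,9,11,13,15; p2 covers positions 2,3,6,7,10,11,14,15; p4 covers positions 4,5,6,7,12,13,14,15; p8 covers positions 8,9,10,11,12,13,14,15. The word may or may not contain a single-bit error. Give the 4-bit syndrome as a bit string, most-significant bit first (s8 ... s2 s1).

s1: b1⊕b3⊕b5⊕b7⊕b9⊕b11⊕b13⊕b15 = 1⊕0⊕0⊕1⊕1⊕0⊕0⊕1 = 0
s2: b2⊕b3⊕b6⊕b7⊕b10⊕b11⊕b14⊕b15 = 0⊕0⊕0⊕1⊕0⊕0⊕0⊕1 = 0
s4: b4⊕b5⊕b6⊕b7⊕b12⊕b13⊕b14⊕b15 = 0⊕0⊕0⊕1⊕0⊕0⊕0⊕1 = 0
s8: b8⊕b9⊕b10⊕b11⊕b12⊕b13⊕b14⊕b15 = 1⊕1⊕0⊕0⊕0⊕0⊕0⊕1 = 1
Syndrome (s8...s1) = 1000 → position 8.

1000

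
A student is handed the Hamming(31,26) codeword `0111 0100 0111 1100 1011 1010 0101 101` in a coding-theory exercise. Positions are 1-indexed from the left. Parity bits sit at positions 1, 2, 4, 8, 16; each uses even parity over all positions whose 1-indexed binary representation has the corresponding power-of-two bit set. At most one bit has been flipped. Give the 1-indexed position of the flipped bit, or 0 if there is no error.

s1: b1⊕b3⊕b5⊕b7⊕b9⊕b11⊕b13⊕b15⊕b17⊕b19⊕b21⊕b23⊕b25⊕b27⊕b29⊕b31 = 0⊕1⊕0⊕0⊕0⊕1⊕1⊕0⊕1⊕1⊕1⊕1⊕0⊕0⊕1⊕1 = 1
s2: b2⊕b3⊕b6⊕b7⊕b10⊕b11⊕b14⊕b15⊕b18⊕b19⊕b22⊕b23⊕b26⊕b27⊕b30⊕b31 = 1⊕1⊕1⊕0⊕1⊕1⊕1⊕0⊕0⊕1⊕0⊕1⊕1⊕0⊕0⊕1 = 0
s4: b4⊕b5⊕b6⊕b7⊕b12⊕b13⊕b14⊕b15⊕b20⊕b21⊕b22⊕b23⊕b28⊕b29⊕b30⊕b31 = 1⊕0⊕1⊕0⊕1⊕1⊕1⊕0⊕1⊕1⊕0⊕1⊕1⊕1⊕0⊕1 = 1
s8: b8⊕b9⊕b10⊕b11⊕b12⊕b13⊕b14⊕b15⊕b24⊕b25⊕b26⊕b27⊕b28⊕b29⊕b30⊕b31 = 0⊕0⊕1⊕1⊕1⊕1⊕1⊕0⊕0⊕0⊕1⊕0⊕1⊕1⊕0⊕1 = 1
s16: b16⊕b17⊕b18⊕b19⊕b20⊕b21⊕b22⊕b23⊕b24⊕b25⊕b26⊕b27⊕b28⊕b29⊕b30⊕b31 = 0⊕1⊕0⊕1⊕1⊕1⊕0⊕1⊕0⊕0⊕1⊕0⊕1⊕1⊕0⊕1 = 1
Syndrome (s16...s1) = 11101 → position 29.

29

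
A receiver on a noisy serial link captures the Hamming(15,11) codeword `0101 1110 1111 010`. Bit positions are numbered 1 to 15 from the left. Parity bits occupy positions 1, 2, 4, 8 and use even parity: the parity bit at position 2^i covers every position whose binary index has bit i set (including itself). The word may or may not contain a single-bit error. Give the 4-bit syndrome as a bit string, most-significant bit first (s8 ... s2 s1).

1000

s1: b1⊕b3⊕b5⊕b7⊕b9⊕b11⊕b13⊕b15 = 0⊕0⊕1⊕1⊕1⊕1⊕0⊕0 = 0
s2: b2⊕b3⊕b6⊕b7⊕b10⊕b11⊕b14⊕b15 = 1⊕0⊕1⊕1⊕1⊕1⊕1⊕0 = 0
s4: b4⊕b5⊕b6⊕b7⊕b12⊕b13⊕b14⊕b15 = 1⊕1⊕1⊕1⊕1⊕0⊕1⊕0 = 0
s8: b8⊕b9⊕b10⊕b11⊕b12⊕b13⊕b14⊕b15 = 0⊕1⊕1⊕1⊕1⊕0⊕1⊕0 = 1
Syndrome (s8...s1) = 1000 → position 8.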